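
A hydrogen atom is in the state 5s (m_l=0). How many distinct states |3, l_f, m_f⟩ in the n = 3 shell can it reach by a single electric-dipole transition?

E1 requires Δl = ±1, so l_f ∈ {-1, 1}; with 0 ≤ l_f ≤ n_f−1 = 2, the allowed l_f values are {1}.
For l_f = 1: m_f ∈ {m_i−1, m_i, m_i+1} ∩ [−1, 1] = {-1, 0, 1} → 3 states.
Total: 3.

3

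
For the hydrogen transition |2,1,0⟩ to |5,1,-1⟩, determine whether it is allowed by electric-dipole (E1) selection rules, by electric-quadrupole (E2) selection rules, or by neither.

Δl = 1 − 1 = +0; l_i + l_f = 2.
Δm_l = -1.
E1 (Δl = ±1, |Δm_l| ≤ 1): not satisfied.
E2 (Δl = 0,±2, l_i+l_f ≥ 2, |Δm_l| ≤ 2): satisfied.

E2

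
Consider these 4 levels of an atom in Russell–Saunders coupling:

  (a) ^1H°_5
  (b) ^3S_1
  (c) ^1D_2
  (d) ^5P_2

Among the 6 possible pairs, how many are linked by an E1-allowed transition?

0

(a)–(b): forbidden (ΔS, ΔL, ΔJ).
(a)–(c): forbidden (ΔL, ΔJ).
(a)–(d): forbidden (ΔS, ΔL, ΔJ).
(b)–(c): forbidden (parity, ΔS, ΔL).
(b)–(d): forbidden (parity, ΔS).
(c)–(d): forbidden (parity, ΔS).
Allowed pairs: 0 of 6.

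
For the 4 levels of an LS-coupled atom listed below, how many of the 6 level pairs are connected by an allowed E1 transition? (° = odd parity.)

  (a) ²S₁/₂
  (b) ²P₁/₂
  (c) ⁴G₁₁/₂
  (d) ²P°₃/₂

(a)–(b): forbidden (parity).
(a)–(c): forbidden (parity, ΔS, ΔL, ΔJ).
(a)–(d): allowed.
(b)–(c): forbidden (parity, ΔS, ΔL, ΔJ).
(b)–(d): allowed.
(c)–(d): forbidden (ΔS, ΔL, ΔJ).
Allowed pairs: 2 of 6.

2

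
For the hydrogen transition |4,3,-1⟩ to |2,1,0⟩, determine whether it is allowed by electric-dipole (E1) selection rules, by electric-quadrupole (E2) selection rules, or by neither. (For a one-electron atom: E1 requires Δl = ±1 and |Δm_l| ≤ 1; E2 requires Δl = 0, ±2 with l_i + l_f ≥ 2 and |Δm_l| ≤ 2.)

Δl = 1 − 3 = -2; l_i + l_f = 4.
Δm_l = +1.
E1 (Δl = ±1, |Δm_l| ≤ 1): not satisfied.
E2 (Δl = 0,±2, l_i+l_f ≥ 2, |Δm_l| ≤ 2): satisfied.

E2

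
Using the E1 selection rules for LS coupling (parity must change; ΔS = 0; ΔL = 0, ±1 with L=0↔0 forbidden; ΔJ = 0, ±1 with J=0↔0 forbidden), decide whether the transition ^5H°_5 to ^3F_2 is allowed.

Parity must change: odd → even — satisfied.
ΔL = 0, ±1 (not L=0↔0): L: 5 → 3, ΔL = -2 — violated.
ΔS = 0: S: 2 → 1 — violated.
ΔJ = 0, ±1 (not J=0↔0): J: 5 → 2, ΔJ = -3 — violated.
Rule(s) violated: ΔS, ΔL, ΔJ.

forbidden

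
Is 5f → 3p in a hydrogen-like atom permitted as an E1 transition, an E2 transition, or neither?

E2

Δl = 1 − 3 = -2; l_i + l_f = 4.
E1 (Δl = ±1): not satisfied.
E2 (Δl = 0,±2, l_i+l_f ≥ 2): satisfied.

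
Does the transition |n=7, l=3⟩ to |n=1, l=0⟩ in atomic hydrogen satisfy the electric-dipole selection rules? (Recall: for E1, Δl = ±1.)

Δl = 0 − 3 = -3; the E1 rule Δl = ±1 is fails.
The transition is electric-dipole forbidden.

forbidden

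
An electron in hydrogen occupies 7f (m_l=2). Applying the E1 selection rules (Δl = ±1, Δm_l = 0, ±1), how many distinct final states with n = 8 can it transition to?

E1 requires Δl = ±1, so l_f ∈ {2, 4}; with 0 ≤ l_f ≤ n_f−1 = 7, the allowed l_f values are {2, 4}.
For l_f = 2: m_f ∈ {m_i−1, m_i, m_i+1} ∩ [−2, 2] = {1, 2} → 2 states.
For l_f = 4: m_f ∈ {m_i−1, m_i, m_i+1} ∩ [−4, 4] = {1, 2, 3} → 3 states.
Total: 5.

5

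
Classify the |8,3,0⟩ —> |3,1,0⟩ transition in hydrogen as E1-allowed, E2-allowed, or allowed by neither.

E2

Δl = 1 − 3 = -2; l_i + l_f = 4.
Δm_l = +0.
E1 (Δl = ±1, |Δm_l| ≤ 1): not satisfied.
E2 (Δl = 0,±2, l_i+l_f ≥ 2, |Δm_l| ≤ 2): satisfied.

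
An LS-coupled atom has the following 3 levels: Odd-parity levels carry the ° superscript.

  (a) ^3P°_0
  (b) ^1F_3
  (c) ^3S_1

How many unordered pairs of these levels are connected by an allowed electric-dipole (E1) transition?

(a)–(b): forbidden (ΔS, ΔL, ΔJ).
(a)–(c): allowed.
(b)–(c): forbidden (parity, ΔS, ΔL, ΔJ).
Allowed pairs: 1 of 3.

1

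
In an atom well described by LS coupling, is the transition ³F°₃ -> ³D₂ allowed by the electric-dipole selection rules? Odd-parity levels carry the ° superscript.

Initial level: S=1, L=3, J=3, parity odd. Final level: S=1, L=2, J=2, parity even.
Parity must change: odd → even — ✓.
ΔS = 0: S: 1 → 1 — ✓.
ΔL = 0, ±1 (not L=0↔0): L: 3 → 2, ΔL = -1 — ✓.
ΔJ = 0, ±1 (not J=0↔0): J: 3 → 2, ΔJ = -1 — ✓.
All four E1 rules are satisfied.

allowed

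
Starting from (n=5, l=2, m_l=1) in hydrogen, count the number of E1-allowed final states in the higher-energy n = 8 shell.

E1 requires Δl = ±1, so l_f ∈ {1, 3}; with 0 ≤ l_f ≤ n_f−1 = 7, the allowed l_f values are {1, 3}.
For l_f = 1: m_f ∈ {m_i−1, m_i, m_i+1} ∩ [−1, 1] = {0, 1} → 2 states.
For l_f = 3: m_f ∈ {m_i−1, m_i, m_i+1} ∩ [−3, 3] = {0, 1, 2} → 3 states.
Total: 5.

5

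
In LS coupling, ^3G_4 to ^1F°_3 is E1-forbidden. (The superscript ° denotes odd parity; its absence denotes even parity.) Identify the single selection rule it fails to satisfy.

the ΔS = 0 rule

ΔL = 0, ±1 (not L=0↔0): L: 4 → 3, ΔL = -1 — ✓.
ΔJ = 0, ±1 (not J=0↔0): J: 4 → 3, ΔJ = -1 — ✓.
Parity must change: even → odd — ✓.
ΔS = 0: S: 1 → 0 — ✗.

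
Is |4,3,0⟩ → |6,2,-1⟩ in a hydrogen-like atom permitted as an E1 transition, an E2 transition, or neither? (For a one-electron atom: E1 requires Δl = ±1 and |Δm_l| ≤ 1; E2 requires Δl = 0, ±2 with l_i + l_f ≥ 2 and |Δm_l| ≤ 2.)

Δl = 2 − 3 = -1; l_i + l_f = 5.
Δm_l = -1.
E1 (Δl = ±1, |Δm_l| ≤ 1): satisfied.
E2 (Δl = 0,±2, l_i+l_f ≥ 2, |Δm_l| ≤ 2): not satisfied.

E1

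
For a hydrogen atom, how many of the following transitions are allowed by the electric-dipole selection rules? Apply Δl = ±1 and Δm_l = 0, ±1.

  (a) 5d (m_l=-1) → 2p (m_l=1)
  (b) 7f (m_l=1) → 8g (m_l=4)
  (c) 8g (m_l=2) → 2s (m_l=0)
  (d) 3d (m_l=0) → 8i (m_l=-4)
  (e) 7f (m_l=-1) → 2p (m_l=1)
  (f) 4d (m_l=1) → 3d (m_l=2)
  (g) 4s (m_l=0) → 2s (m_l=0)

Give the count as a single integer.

0

(a) forbidden — Δm_l = +2 (E1 requires Δm_l = 0, ±1)
(b) forbidden — Δm_l = +3 (E1 requires Δm_l = 0, ±1)
(c) forbidden — Δl = -4 (E1 requires Δl = ±1); Δm_l = -2 (E1 requires Δm_l = 0, ±1)
(d) forbidden — Δl = +4 (E1 requires Δl = ±1); Δm_l = -4 (E1 requires Δm_l = 0, ±1)
(e) forbidden — Δl = -2 (E1 requires Δl = ±1); Δm_l = +2 (E1 requires Δm_l = 0, ±1)
(f) forbidden — Δl = +0 (E1 requires Δl = ±1)
(g) forbidden — Δl = +0 (E1 requires Δl = ±1)
Total allowed: 0 of 7.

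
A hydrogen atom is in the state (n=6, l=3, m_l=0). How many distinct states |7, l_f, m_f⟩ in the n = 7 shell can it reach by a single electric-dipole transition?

6

E1 requires Δl = ±1, so l_f ∈ {2, 4}; with 0 ≤ l_f ≤ n_f−1 = 6, the allowed l_f values are {2, 4}.
For l_f = 2: m_f ∈ {m_i−1, m_i, m_i+1} ∩ [−2, 2] = {-1, 0, 1} → 3 states.
For l_f = 4: m_f ∈ {m_i−1, m_i, m_i+1} ∩ [−4, 4] = {-1, 0, 1} → 3 states.
Total: 6.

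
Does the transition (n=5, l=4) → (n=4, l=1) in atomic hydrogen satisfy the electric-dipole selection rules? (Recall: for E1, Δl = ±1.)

l: 4 → 1 (Δl = -3). Δl = ±1 violated.
The transition is electric-dipole forbidden.

forbidden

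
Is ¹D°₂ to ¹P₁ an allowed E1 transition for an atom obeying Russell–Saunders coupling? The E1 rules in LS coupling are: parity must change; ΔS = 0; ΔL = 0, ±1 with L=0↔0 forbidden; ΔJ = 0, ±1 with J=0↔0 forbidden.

Reading off the term symbols: S 0→0, L 2→1, J 2→1, parity odd→even.
Parity must change: odd → even — satisfied.
ΔS = 0: S: 0 → 0 — satisfied.
ΔJ = 0, ±1 (not J=0↔0): J: 2 → 1, ΔJ = -1 — satisfied.
ΔL = 0, ±1 (not L=0↔0): L: 2 → 1, ΔL = -1 — satisfied.
All four E1 rules are satisfied.

allowed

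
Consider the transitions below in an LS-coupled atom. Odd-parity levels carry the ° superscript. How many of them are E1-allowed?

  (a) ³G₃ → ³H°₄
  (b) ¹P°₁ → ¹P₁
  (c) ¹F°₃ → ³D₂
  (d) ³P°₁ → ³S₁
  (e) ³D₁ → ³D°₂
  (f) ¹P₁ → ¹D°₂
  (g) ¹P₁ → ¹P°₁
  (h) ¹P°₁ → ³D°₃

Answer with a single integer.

6

(a) allowed
(b) allowed
(c) forbidden (ΔS fails)
(d) allowed
(e) allowed
(f) allowed
(g) allowed
(h) forbidden (parity, ΔS, ΔJ fail)
Total allowed: 6 of 8.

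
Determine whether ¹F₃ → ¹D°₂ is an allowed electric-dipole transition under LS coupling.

allowed

Parity must change: even → odd — ok.
ΔS = 0: S: 0 → 0 — ok.
ΔL = 0, ±1 (not L=0↔0): L: 3 → 2, ΔL = -1 — ok.
ΔJ = 0, ±1 (not J=0↔0): J: 3 → 2, ΔJ = -1 — ok.
All four E1 rules are satisfied.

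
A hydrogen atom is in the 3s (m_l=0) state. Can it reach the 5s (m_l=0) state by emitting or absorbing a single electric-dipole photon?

forbidden

Δl = 0 − 0 = +0; the E1 rule Δl = ±1 is fails.
Δm_l = 0 − (0) = +0. E1 requires Δm_l = 0, ±1: ok.
The transition is electric-dipole forbidden.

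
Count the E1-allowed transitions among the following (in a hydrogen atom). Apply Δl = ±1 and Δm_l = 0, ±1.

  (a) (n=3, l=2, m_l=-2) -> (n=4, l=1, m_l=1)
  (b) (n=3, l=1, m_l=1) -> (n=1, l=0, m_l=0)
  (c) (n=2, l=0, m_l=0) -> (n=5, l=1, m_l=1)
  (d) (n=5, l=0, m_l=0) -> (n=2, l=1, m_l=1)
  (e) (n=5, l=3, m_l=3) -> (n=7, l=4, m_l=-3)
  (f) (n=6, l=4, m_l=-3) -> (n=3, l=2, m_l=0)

3

(a) forbidden — Δm_l = +3 (E1 requires Δm_l = 0, ±1)
(b) allowed
(c) allowed
(d) allowed
(e) forbidden — Δm_l = -6 (E1 requires Δm_l = 0, ±1)
(f) forbidden — Δl = -2 (E1 requires Δl = ±1); Δm_l = +3 (E1 requires Δm_l = 0, ±1)
Total allowed: 3 of 6.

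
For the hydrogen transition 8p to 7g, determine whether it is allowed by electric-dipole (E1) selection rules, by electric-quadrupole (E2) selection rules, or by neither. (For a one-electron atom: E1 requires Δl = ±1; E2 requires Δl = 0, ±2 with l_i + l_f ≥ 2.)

Δl = 4 − 1 = +3; l_i + l_f = 5.
E1 (Δl = ±1): not satisfied.
E2 (Δl = 0,±2, l_i+l_f ≥ 2): not satisfied.

neither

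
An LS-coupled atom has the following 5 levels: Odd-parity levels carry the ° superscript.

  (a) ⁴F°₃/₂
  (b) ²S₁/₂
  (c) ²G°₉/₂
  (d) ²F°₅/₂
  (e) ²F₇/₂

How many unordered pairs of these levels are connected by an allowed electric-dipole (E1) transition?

2

(a)–(b): forbidden (ΔS, ΔL).
(a)–(c): forbidden (parity, ΔS, ΔJ).
(a)–(d): forbidden (parity, ΔS).
(a)–(e): forbidden (ΔS, ΔJ).
(b)–(c): forbidden (ΔL, ΔJ).
(b)–(d): forbidden (ΔL, ΔJ).
(b)–(e): forbidden (parity, ΔL, ΔJ).
(c)–(d): forbidden (parity, ΔJ).
(c)–(e): allowed.
(d)–(e): allowed.
Allowed pairs: 2 of 10.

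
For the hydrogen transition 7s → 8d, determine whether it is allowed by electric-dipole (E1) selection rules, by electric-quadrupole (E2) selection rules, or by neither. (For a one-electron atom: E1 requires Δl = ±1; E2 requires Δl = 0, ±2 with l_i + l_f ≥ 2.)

E2

Δl = 2 − 0 = +2; l_i + l_f = 2.
E1 (Δl = ±1): not satisfied.
E2 (Δl = 0,±2, l_i+l_f ≥ 2): satisfied.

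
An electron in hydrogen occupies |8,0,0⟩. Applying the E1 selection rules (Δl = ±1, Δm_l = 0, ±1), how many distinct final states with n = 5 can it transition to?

3

E1 requires Δl = ±1, so l_f ∈ {-1, 1}; with 0 ≤ l_f ≤ n_f−1 = 4, the allowed l_f values are {1}.
For l_f = 1: m_f ∈ {m_i−1, m_i, m_i+1} ∩ [−1, 1] = {-1, 0, 1} → 3 states.
Total: 3.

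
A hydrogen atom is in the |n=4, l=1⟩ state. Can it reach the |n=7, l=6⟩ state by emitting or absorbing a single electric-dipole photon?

forbidden

Δl = 6 − 1 = +5; the E1 rule Δl = ±1 is violated.
The transition is electric-dipole forbidden.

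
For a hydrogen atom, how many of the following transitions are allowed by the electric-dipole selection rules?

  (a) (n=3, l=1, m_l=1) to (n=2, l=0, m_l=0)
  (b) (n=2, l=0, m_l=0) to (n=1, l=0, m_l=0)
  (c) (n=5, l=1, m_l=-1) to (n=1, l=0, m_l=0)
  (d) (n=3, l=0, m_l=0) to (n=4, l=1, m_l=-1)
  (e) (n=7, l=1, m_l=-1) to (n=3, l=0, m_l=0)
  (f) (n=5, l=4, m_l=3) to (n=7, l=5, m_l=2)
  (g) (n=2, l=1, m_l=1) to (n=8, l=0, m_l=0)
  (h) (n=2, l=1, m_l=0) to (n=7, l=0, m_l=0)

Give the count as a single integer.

7

(a) allowed
(b) forbidden — Δl = +0 (E1 requires Δl = ±1)
(c) allowed
(d) allowed
(e) allowed
(f) allowed
(g) allowed
(h) allowed
Total allowed: 7 of 8.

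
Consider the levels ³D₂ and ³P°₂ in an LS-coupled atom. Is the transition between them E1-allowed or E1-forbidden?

allowed

Parity must change: even → odd — ok.
ΔS = 0: S: 1 → 1 — ok.
ΔL = 0, ±1 (not L=0↔0): L: 2 → 1, ΔL = -1 — ok.
ΔJ = 0, ±1 (not J=0↔0): J: 2 → 2, ΔJ = +0 — ok.
All four E1 rules are satisfied.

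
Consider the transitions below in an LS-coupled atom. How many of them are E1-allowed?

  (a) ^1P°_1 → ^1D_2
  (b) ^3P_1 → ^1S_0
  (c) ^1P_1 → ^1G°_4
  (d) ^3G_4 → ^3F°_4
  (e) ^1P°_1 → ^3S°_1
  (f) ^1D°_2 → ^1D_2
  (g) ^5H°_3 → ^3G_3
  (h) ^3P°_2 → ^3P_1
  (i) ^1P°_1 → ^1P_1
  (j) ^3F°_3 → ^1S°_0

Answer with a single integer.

5

(a) allowed
(b) forbidden (parity, ΔS fail)
(c) forbidden (ΔL, ΔJ fail)
(d) allowed
(e) forbidden (parity, ΔS fail)
(f) allowed
(g) forbidden (ΔS fails)
(h) allowed
(i) allowed
(j) forbidden (parity, ΔS, ΔL, ΔJ fail)
Total allowed: 5 of 10.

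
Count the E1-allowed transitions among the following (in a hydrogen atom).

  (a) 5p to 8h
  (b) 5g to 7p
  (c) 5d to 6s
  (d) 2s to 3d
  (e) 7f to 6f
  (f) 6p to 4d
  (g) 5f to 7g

(a) forbidden — Δl = +4 (E1 requires Δl = ±1)
(b) forbidden — Δl = -3 (E1 requires Δl = ±1)
(c) forbidden — Δl = -2 (E1 requires Δl = ±1)
(d) forbidden — Δl = +2 (E1 requires Δl = ±1)
(e) forbidden — Δl = +0 (E1 requires Δl = ±1)
(f) allowed
(g) allowed
Total allowed: 2 of 7.

2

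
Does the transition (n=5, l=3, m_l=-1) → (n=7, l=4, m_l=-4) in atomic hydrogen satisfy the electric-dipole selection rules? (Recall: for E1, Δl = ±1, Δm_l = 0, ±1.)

forbidden

Δl = 4 − 3 = +1; the E1 rule Δl = ±1 is satisfied.
m_l: -1 → -4 (Δm_l = -3). |Δm_l| ≤ 1 violated.
The transition is electric-dipole forbidden.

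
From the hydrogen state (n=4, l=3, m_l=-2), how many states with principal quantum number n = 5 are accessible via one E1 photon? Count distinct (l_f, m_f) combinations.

5

E1 requires Δl = ±1, so l_f ∈ {2, 4}; with 0 ≤ l_f ≤ n_f−1 = 4, the allowed l_f values are {2, 4}.
For l_f = 2: m_f ∈ {m_i−1, m_i, m_i+1} ∩ [−2, 2] = {-2, -1} → 2 states.
For l_f = 4: m_f ∈ {m_i−1, m_i, m_i+1} ∩ [−4, 4] = {-3, -2, -1} → 3 states.
Total: 5.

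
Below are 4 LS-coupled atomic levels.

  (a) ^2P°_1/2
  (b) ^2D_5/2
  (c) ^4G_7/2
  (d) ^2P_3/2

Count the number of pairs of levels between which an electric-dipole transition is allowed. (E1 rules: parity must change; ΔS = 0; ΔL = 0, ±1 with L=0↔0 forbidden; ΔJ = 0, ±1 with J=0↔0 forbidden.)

(a)–(b): forbidden (ΔJ).
(a)–(c): forbidden (ΔS, ΔL, ΔJ).
(a)–(d): allowed.
(b)–(c): forbidden (parity, ΔS, ΔL).
(b)–(d): forbidden (parity).
(c)–(d): forbidden (parity, ΔS, ΔL, ΔJ).
Allowed pairs: 1 of 6.

1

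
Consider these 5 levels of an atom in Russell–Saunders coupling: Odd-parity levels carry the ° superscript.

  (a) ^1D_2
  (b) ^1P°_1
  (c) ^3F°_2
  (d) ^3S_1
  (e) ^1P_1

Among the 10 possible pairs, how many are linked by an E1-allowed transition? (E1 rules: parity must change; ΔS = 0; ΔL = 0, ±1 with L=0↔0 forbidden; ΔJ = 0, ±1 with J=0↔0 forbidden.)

2

(a)–(b): allowed.
(a)–(c): forbidden (ΔS).
(a)–(d): forbidden (parity, ΔS, ΔL).
(a)–(e): forbidden (parity).
(b)–(c): forbidden (parity, ΔS, ΔL).
(b)–(d): forbidden (ΔS).
(b)–(e): allowed.
(c)–(d): forbidden (ΔL).
(c)–(e): forbidden (ΔS, ΔL).
(d)–(e): forbidden (parity, ΔS).
Allowed pairs: 2 of 10.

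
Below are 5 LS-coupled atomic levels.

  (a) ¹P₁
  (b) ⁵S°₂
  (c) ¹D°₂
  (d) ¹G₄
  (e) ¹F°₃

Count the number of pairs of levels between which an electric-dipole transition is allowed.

2

(a)–(b): forbidden (ΔS).
(a)–(c): allowed.
(a)–(d): forbidden (parity, ΔL, ΔJ).
(a)–(e): forbidden (ΔL, ΔJ).
(b)–(c): forbidden (parity, ΔS, ΔL).
(b)–(d): forbidden (ΔS, ΔL, ΔJ).
(b)–(e): forbidden (parity, ΔS, ΔL).
(c)–(d): forbidden (ΔL, ΔJ).
(c)–(e): forbidden (parity).
(d)–(e): allowed.
Allowed pairs: 2 of 10.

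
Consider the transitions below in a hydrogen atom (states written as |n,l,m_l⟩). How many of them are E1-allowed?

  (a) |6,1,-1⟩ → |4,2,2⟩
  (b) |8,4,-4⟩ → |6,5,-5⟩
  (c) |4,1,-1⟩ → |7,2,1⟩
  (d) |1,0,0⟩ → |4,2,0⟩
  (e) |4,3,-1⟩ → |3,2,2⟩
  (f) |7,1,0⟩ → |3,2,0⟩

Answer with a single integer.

2

(a) forbidden — Δm_l = +3 (E1 requires Δm_l = 0, ±1)
(b) allowed
(c) forbidden — Δm_l = +2 (E1 requires Δm_l = 0, ±1)
(d) forbidden — Δl = +2 (E1 requires Δl = ±1)
(e) forbidden — Δm_l = +3 (E1 requires Δm_l = 0, ±1)
(f) allowed
Total allowed: 2 of 6.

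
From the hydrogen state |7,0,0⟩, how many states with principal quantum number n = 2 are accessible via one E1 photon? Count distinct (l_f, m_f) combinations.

E1 requires Δl = ±1, so l_f ∈ {-1, 1}; with 0 ≤ l_f ≤ n_f−1 = 1, the allowed l_f values are {1}.
For l_f = 1: m_f ∈ {m_i−1, m_i, m_i+1} ∩ [−1, 1] = {-1, 0, 1} → 3 states.
Total: 3.

3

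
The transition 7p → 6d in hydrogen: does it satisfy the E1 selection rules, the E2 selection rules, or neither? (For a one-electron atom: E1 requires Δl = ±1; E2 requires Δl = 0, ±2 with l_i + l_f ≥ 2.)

E1

Δl = 2 − 1 = +1; l_i + l_f = 3.
E1 (Δl = ±1): satisfied.
E2 (Δl = 0,±2, l_i+l_f ≥ 2): not satisfied.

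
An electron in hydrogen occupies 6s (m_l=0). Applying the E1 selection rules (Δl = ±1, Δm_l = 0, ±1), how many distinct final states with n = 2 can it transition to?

3

E1 requires Δl = ±1, so l_f ∈ {-1, 1}; with 0 ≤ l_f ≤ n_f−1 = 1, the allowed l_f values are {1}.
For l_f = 1: m_f ∈ {m_i−1, m_i, m_i+1} ∩ [−1, 1] = {-1, 0, 1} → 3 states.
Total: 3.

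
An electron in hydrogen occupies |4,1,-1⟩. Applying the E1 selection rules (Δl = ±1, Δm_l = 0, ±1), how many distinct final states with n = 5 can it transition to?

4

E1 requires Δl = ±1, so l_f ∈ {0, 2}; with 0 ≤ l_f ≤ n_f−1 = 4, the allowed l_f values are {0, 2}.
For l_f = 0: m_f ∈ {m_i−1, m_i, m_i+1} ∩ [−0, 0] = {0} → 1 state.
For l_f = 2: m_f ∈ {m_i−1, m_i, m_i+1} ∩ [−2, 2] = {-2, -1, 0} → 3 states.
Total: 4.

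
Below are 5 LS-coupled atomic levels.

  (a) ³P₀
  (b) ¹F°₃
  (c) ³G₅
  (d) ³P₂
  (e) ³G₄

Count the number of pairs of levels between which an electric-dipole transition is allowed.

(a)–(b): forbidden (ΔS, ΔL, ΔJ).
(a)–(c): forbidden (parity, ΔL, ΔJ).
(a)–(d): forbidden (parity, ΔJ).
(a)–(e): forbidden (parity, ΔL, ΔJ).
(b)–(c): forbidden (ΔS, ΔJ).
(b)–(d): forbidden (ΔS, ΔL).
(b)–(e): forbidden (ΔS).
(c)–(d): forbidden (parity, ΔL, ΔJ).
(c)–(e): forbidden (parity).
(d)–(e): forbidden (parity, ΔL, ΔJ).
Allowed pairs: 0 of 10.

0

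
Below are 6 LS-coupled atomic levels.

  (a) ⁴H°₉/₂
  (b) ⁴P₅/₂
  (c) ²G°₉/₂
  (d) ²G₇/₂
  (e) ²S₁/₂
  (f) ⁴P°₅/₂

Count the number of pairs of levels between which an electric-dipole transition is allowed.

(a)–(b): forbidden (ΔL, ΔJ).
(a)–(c): forbidden (parity, ΔS).
(a)–(d): forbidden (ΔS).
(a)–(e): forbidden (ΔS, ΔL, ΔJ).
(a)–(f): forbidden (parity, ΔL, ΔJ).
(b)–(c): forbidden (ΔS, ΔL, ΔJ).
(b)–(d): forbidden (parity, ΔS, ΔL).
(b)–(e): forbidden (parity, ΔS, ΔJ).
(b)–(f): allowed.
(c)–(d): allowed.
(c)–(e): forbidden (ΔL, ΔJ).
(c)–(f): forbidden (parity, ΔS, ΔL, ΔJ).
(d)–(e): forbidden (parity, ΔL, ΔJ).
(d)–(f): forbidden (ΔS, ΔL).
(e)–(f): forbidden (ΔS, ΔJ).
Allowed pairs: 2 of 15.

2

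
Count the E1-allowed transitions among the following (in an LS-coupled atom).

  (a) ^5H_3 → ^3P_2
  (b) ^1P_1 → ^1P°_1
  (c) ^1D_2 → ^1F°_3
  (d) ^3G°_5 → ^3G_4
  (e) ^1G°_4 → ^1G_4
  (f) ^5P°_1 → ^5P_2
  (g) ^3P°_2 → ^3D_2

(a) forbidden (parity, ΔS, ΔL fail)
(b) allowed
(c) allowed
(d) allowed
(e) allowed
(f) allowed
(g) allowed
Total allowed: 6 of 7.

6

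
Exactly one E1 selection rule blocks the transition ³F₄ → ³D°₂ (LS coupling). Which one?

the ΔJ = 0, ±1 rule

Initial level: S=1, L=3, J=4, parity even. Final level: S=1, L=2, J=2, parity odd.
ΔJ = 0, ±1 (not J=0↔0): J: 4 → 2, ΔJ = -2 — fails.
Parity must change: even → odd — ok.
ΔS = 0: S: 1 → 1 — ok.
ΔL = 0, ±1 (not L=0↔0): L: 3 → 2, ΔL = -1 — ok.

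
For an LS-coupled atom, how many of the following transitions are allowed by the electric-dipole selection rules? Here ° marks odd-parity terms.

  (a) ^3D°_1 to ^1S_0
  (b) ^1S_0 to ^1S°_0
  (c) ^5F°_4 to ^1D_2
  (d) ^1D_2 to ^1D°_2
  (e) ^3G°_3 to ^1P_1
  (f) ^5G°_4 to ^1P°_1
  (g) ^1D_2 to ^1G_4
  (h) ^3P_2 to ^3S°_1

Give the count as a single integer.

(a) forbidden (ΔS, ΔL fail)
(b) forbidden (ΔL, ΔJ fail)
(c) forbidden (ΔS, ΔJ fail)
(d) allowed
(e) forbidden (ΔS, ΔL, ΔJ fail)
(f) forbidden (parity, ΔS, ΔL, ΔJ fail)
(g) forbidden (parity, ΔL, ΔJ fail)
(h) allowed
Total allowed: 2 of 8.

2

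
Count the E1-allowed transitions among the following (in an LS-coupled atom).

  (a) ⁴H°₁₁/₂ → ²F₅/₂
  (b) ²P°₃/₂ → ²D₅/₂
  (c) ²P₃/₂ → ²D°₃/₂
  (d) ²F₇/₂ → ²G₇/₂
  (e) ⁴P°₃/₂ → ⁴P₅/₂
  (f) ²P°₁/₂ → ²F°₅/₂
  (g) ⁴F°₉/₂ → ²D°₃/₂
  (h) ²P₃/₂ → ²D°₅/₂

4

(a) forbidden (ΔS, ΔL, ΔJ fail)
(b) allowed
(c) allowed
(d) forbidden (parity fails)
(e) allowed
(f) forbidden (parity, ΔL, ΔJ fail)
(g) forbidden (parity, ΔS, ΔJ fail)
(h) allowed
Total allowed: 4 of 8.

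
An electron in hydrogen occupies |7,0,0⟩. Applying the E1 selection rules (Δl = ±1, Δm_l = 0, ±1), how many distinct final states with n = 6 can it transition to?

3

E1 requires Δl = ±1, so l_f ∈ {-1, 1}; with 0 ≤ l_f ≤ n_f−1 = 5, the allowed l_f values are {1}.
For l_f = 1: m_f ∈ {m_i−1, m_i, m_i+1} ∩ [−1, 1] = {-1, 0, 1} → 3 states.
Total: 3.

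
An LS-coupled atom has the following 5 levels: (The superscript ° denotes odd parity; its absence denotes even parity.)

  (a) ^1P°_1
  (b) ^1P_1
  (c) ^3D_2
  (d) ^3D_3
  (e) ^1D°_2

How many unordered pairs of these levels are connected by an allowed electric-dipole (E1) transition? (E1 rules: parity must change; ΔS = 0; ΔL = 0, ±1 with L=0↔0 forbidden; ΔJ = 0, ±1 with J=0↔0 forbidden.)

(a)–(b): allowed.
(a)–(c): forbidden (ΔS).
(a)–(d): forbidden (ΔS, ΔJ).
(a)–(e): forbidden (parity).
(b)–(c): forbidden (parity, ΔS).
(b)–(d): forbidden (parity, ΔS, ΔJ).
(b)–(e): allowed.
(c)–(d): forbidden (parity).
(c)–(e): forbidden (ΔS).
(d)–(e): forbidden (ΔS).
Allowed pairs: 2 of 10.

2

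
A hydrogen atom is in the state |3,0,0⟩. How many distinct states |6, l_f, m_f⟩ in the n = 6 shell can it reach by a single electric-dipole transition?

3

E1 requires Δl = ±1, so l_f ∈ {-1, 1}; with 0 ≤ l_f ≤ n_f−1 = 5, the allowed l_f values are {1}.
For l_f = 1: m_f ∈ {m_i−1, m_i, m_i+1} ∩ [−1, 1] = {-1, 0, 1} → 3 states.
Total: 3.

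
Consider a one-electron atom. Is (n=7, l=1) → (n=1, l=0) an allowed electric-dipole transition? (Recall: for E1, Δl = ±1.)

Δl = 0 − 1 = -1; the E1 rule Δl = ±1 is satisfied.
All E1 selection rules are satisfied.

allowed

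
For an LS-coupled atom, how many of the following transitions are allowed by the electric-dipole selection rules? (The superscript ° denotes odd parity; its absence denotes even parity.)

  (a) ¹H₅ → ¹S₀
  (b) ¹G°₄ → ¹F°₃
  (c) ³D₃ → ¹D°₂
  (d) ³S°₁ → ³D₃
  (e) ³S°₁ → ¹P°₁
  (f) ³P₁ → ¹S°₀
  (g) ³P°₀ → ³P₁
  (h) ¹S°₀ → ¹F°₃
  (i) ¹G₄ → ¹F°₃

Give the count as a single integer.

2

(a) forbidden (parity, ΔL, ΔJ fail)
(b) forbidden (parity fails)
(c) forbidden (ΔS fails)
(d) forbidden (ΔL, ΔJ fail)
(e) forbidden (parity, ΔS fail)
(f) forbidden (ΔS fails)
(g) allowed
(h) forbidden (parity, ΔL, ΔJ fail)
(i) allowed
Total allowed: 2 of 9.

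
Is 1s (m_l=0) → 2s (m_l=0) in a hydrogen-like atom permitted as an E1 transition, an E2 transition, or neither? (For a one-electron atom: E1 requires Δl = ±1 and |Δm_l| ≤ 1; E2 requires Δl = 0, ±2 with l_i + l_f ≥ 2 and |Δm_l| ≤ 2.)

Δl = 0 − 0 = +0; l_i + l_f = 0.
Δm_l = +0.
E1 (Δl = ±1, |Δm_l| ≤ 1): not satisfied.
E2 (Δl = 0,±2, l_i+l_f ≥ 2, |Δm_l| ≤ 2): not satisfied.

neither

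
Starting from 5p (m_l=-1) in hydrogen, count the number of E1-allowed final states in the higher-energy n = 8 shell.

E1 requires Δl = ±1, so l_f ∈ {0, 2}; with 0 ≤ l_f ≤ n_f−1 = 7, the allowed l_f values are {0, 2}.
For l_f = 0: m_f ∈ {m_i−1, m_i, m_i+1} ∩ [−0, 0] = {0} → 1 state.
For l_f = 2: m_f ∈ {m_i−1, m_i, m_i+1} ∩ [−2, 2] = {-2, -1, 0} → 3 states.
Total: 4.

4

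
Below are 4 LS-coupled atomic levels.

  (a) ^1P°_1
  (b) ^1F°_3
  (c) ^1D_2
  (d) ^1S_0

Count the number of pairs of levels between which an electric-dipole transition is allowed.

3

(a)–(b): forbidden (parity, ΔL, ΔJ).
(a)–(c): allowed.
(a)–(d): allowed.
(b)–(c): allowed.
(b)–(d): forbidden (ΔL, ΔJ).
(c)–(d): forbidden (parity, ΔL, ΔJ).
Allowed pairs: 3 of 6.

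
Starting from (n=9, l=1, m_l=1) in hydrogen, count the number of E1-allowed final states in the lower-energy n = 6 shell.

E1 requires Δl = ±1, so l_f ∈ {0, 2}; with 0 ≤ l_f ≤ n_f−1 = 5, the allowed l_f values are {0, 2}.
For l_f = 0: m_f ∈ {m_i−1, m_i, m_i+1} ∩ [−0, 0] = {0} → 1 state.
For l_f = 2: m_f ∈ {m_i−1, m_i, m_i+1} ∩ [−2, 2] = {0, 1, 2} → 3 states.
Total: 4.

4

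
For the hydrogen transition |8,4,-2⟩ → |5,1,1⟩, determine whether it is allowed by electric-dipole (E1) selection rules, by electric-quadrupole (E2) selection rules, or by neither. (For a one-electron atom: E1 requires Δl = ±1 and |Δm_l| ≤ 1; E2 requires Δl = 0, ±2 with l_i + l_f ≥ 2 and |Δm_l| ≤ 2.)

neither

Δl = 1 − 4 = -3; l_i + l_f = 5.
Δm_l = +3.
E1 (Δl = ±1, |Δm_l| ≤ 1): not satisfied.
E2 (Δl = 0,±2, l_i+l_f ≥ 2, |Δm_l| ≤ 2): not satisfied.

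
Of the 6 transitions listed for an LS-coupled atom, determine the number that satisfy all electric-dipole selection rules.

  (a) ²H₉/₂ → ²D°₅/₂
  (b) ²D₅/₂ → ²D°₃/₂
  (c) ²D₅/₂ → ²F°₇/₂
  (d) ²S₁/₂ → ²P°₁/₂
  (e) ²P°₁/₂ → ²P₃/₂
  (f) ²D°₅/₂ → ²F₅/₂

5

(a) forbidden (ΔL, ΔJ fail)
(b) allowed
(c) allowed
(d) allowed
(e) allowed
(f) allowed
Total allowed: 5 of 6.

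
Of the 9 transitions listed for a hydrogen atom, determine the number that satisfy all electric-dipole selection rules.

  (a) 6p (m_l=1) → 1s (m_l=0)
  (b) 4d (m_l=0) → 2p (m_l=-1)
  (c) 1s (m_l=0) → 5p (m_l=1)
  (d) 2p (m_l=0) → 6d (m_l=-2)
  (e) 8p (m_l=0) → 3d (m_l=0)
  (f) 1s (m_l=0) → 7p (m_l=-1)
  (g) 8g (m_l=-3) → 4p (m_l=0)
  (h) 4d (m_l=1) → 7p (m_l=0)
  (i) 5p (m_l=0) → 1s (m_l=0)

(a) allowed
(b) allowed
(c) allowed
(d) forbidden — Δm_l = -2 (E1 requires Δm_l = 0, ±1)
(e) allowed
(f) allowed
(g) forbidden — Δl = -3 (E1 requires Δl = ±1); Δm_l = +3 (E1 requires Δm_l = 0, ±1)
(h) allowed
(i) allowed
Total allowed: 7 of 9.

7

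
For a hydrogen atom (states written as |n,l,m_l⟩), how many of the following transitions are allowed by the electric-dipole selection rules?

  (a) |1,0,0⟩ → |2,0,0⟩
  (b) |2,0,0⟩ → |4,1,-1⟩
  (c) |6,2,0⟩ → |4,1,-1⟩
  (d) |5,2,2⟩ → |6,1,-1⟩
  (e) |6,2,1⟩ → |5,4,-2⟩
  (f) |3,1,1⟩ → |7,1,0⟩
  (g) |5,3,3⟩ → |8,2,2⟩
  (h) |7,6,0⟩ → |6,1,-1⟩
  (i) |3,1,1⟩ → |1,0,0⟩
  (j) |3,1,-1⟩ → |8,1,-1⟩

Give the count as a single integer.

(a) forbidden — Δl = +0 (E1 requires Δl = ±1)
(b) allowed
(c) allowed
(d) forbidden — Δm_l = -3 (E1 requires Δm_l = 0, ±1)
(e) forbidden — Δl = +2 (E1 requires Δl = ±1); Δm_l = -3 (E1 requires Δm_l = 0, ±1)
(f) forbidden — Δl = +0 (E1 requires Δl = ±1)
(g) allowed
(h) forbidden — Δl = -5 (E1 requires Δl = ±1)
(i) allowed
(j) forbidden — Δl = +0 (E1 requires Δl = ±1)
Total allowed: 4 of 10.

4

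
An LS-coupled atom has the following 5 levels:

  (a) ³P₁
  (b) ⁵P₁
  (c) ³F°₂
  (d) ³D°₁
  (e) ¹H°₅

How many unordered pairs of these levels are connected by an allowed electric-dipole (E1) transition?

1

(a)–(b): forbidden (parity, ΔS).
(a)–(c): forbidden (ΔL).
(a)–(d): allowed.
(a)–(e): forbidden (ΔS, ΔL, ΔJ).
(b)–(c): forbidden (ΔS, ΔL).
(b)–(d): forbidden (ΔS).
(b)–(e): forbidden (ΔS, ΔL, ΔJ).
(c)–(d): forbidden (parity).
(c)–(e): forbidden (parity, ΔS, ΔL, ΔJ).
(d)–(e): forbidden (parity, ΔS, ΔL, ΔJ).
Allowed pairs: 1 of 10.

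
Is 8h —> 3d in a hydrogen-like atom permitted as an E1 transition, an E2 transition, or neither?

neither

Δl = 2 − 5 = -3; l_i + l_f = 7.
E1 (Δl = ±1): not satisfied.
E2 (Δl = 0,±2, l_i+l_f ≥ 2): not satisfied.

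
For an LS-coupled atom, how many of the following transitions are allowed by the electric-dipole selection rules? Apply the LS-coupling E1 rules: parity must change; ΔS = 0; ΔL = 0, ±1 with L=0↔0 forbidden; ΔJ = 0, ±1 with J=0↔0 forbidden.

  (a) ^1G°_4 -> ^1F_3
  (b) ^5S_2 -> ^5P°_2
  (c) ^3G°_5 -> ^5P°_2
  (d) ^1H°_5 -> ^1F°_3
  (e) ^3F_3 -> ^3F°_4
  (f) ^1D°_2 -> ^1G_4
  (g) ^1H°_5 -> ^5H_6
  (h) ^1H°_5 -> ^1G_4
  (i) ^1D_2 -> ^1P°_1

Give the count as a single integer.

(a) allowed
(b) allowed
(c) forbidden (parity, ΔS, ΔL, ΔJ fail)
(d) forbidden (parity, ΔL, ΔJ fail)
(e) allowed
(f) forbidden (ΔL, ΔJ fail)
(g) forbidden (ΔS fails)
(h) allowed
(i) allowed
Total allowed: 5 of 9.

5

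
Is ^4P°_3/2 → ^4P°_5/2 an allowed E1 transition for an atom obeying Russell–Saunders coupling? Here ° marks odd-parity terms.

ΔJ = 0, ±1 (not J=0↔0): J: 3/2 → 5/2, ΔJ = +1 — ✓.
Parity must change: odd → odd — ✗.
ΔL = 0, ±1 (not L=0↔0): L: 1 → 1, ΔL = +0 — ✓.
ΔS = 0: S: 3/2 → 3/2 — ✓.
Rule(s) violated: parity.

forbidden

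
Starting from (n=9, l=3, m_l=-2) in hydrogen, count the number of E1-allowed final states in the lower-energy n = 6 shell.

5

E1 requires Δl = ±1, so l_f ∈ {2, 4}; with 0 ≤ l_f ≤ n_f−1 = 5, the allowed l_f values are {2, 4}.
For l_f = 2: m_f ∈ {m_i−1, m_i, m_i+1} ∩ [−2, 2] = {-2, -1} → 2 states.
For l_f = 4: m_f ∈ {m_i−1, m_i, m_i+1} ∩ [−4, 4] = {-3, -2, -1} → 3 states.
Total: 5.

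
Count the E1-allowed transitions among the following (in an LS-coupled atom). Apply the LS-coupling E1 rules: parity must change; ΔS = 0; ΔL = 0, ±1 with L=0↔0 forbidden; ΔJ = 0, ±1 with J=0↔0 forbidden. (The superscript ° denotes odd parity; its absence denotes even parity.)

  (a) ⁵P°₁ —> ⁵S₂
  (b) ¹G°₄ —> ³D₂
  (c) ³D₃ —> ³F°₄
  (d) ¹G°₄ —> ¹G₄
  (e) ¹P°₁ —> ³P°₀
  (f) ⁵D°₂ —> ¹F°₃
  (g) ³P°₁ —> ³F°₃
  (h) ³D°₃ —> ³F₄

(a) allowed
(b) forbidden (ΔS, ΔL, ΔJ fail)
(c) allowed
(d) allowed
(e) forbidden (parity, ΔS fail)
(f) forbidden (parity, ΔS fail)
(g) forbidden (parity, ΔL, ΔJ fail)
(h) allowed
Total allowed: 4 of 8.

4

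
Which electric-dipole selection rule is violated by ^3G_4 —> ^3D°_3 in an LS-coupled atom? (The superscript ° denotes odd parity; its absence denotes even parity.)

Reading off the term symbols: S 1→1, L 4→2, J 4→3, parity even→odd.
Parity must change: even → odd — passes.
ΔS = 0: S: 1 → 1 — passes.
ΔL = 0, ±1 (not L=0↔0): L: 4 → 2, ΔL = -2 — fails.
ΔJ = 0, ±1 (not J=0↔0): J: 4 → 3, ΔJ = -1 — passes.

the ΔL = 0, ±1 rule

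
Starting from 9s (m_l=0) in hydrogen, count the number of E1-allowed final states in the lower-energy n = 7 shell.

E1 requires Δl = ±1, so l_f ∈ {-1, 1}; with 0 ≤ l_f ≤ n_f−1 = 6, the allowed l_f values are {1}.
For l_f = 1: m_f ∈ {m_i−1, m_i, m_i+1} ∩ [−1, 1] = {-1, 0, 1} → 3 states.
Total: 3.

3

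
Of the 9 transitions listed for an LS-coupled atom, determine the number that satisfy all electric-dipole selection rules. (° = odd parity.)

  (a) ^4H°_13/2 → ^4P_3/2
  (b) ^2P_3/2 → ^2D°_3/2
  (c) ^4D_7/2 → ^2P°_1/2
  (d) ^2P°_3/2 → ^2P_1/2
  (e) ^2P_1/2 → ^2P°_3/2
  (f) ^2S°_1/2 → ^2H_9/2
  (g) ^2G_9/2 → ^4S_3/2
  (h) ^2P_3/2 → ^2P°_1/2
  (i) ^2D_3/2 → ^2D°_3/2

(a) forbidden (ΔL, ΔJ fail)
(b) allowed
(c) forbidden (ΔS, ΔJ fail)
(d) allowed
(e) allowed
(f) forbidden (ΔL, ΔJ fail)
(g) forbidden (parity, ΔS, ΔL, ΔJ fail)
(h) allowed
(i) allowed
Total allowed: 5 of 9.

5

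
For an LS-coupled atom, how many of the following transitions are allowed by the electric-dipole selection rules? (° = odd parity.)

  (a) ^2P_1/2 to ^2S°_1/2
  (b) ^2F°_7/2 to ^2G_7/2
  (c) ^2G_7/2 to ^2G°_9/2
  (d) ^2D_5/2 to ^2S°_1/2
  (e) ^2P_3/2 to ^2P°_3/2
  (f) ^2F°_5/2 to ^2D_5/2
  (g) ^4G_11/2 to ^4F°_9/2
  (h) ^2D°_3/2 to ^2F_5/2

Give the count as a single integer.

(a) allowed
(b) allowed
(c) allowed
(d) forbidden (ΔL, ΔJ fail)
(e) allowed
(f) allowed
(g) allowed
(h) allowed
Total allowed: 7 of 8.

7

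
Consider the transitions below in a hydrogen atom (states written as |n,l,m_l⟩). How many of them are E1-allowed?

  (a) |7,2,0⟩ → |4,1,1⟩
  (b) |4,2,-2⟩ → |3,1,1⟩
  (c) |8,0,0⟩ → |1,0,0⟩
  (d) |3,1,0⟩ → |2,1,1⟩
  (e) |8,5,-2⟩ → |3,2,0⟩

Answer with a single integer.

(a) allowed
(b) forbidden — Δm_l = +3 (E1 requires Δm_l = 0, ±1)
(c) forbidden — Δl = +0 (E1 requires Δl = ±1)
(d) forbidden — Δl = +0 (E1 requires Δl = ±1)
(e) forbidden — Δl = -3 (E1 requires Δl = ±1); Δm_l = +2 (E1 requires Δm_l = 0, ±1)
Total allowed: 1 of 5.

1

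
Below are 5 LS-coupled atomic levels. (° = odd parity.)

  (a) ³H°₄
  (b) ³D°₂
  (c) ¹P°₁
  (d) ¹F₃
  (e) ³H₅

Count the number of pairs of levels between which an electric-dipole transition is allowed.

(a)–(b): forbidden (parity, ΔL, ΔJ).
(a)–(c): forbidden (parity, ΔS, ΔL, ΔJ).
(a)–(d): forbidden (ΔS, ΔL).
(a)–(e): allowed.
(b)–(c): forbidden (parity, ΔS).
(b)–(d): forbidden (ΔS).
(b)–(e): forbidden (ΔL, ΔJ).
(c)–(d): forbidden (ΔL, ΔJ).
(c)–(e): forbidden (ΔS, ΔL, ΔJ).
(d)–(e): forbidden (parity, ΔS, ΔL, ΔJ).
Allowed pairs: 1 of 10.

1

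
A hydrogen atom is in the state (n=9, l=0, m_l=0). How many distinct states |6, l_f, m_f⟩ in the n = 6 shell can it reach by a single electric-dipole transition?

E1 requires Δl = ±1, so l_f ∈ {-1, 1}; with 0 ≤ l_f ≤ n_f−1 = 5, the allowed l_f values are {1}.
For l_f = 1: m_f ∈ {m_i−1, m_i, m_i+1} ∩ [−1, 1] = {-1, 0, 1} → 3 states.
Total: 3.

3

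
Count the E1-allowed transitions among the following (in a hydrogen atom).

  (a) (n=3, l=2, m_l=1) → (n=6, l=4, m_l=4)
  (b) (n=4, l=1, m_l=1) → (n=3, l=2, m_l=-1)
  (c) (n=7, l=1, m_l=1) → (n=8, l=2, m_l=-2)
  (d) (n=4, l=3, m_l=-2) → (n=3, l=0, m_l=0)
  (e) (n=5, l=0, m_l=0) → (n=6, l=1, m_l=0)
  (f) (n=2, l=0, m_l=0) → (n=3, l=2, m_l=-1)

1

(a) forbidden — Δl = +2 (E1 requires Δl = ±1); Δm_l = +3 (E1 requires Δm_l = 0, ±1)
(b) forbidden — Δm_l = -2 (E1 requires Δm_l = 0, ±1)
(c) forbidden — Δm_l = -3 (E1 requires Δm_l = 0, ±1)
(d) forbidden — Δl = -3 (E1 requires Δl = ±1); Δm_l = +2 (E1 requires Δm_l = 0, ±1)
(e) allowed
(f) forbidden — Δl = +2 (E1 requires Δl = ±1)
Total allowed: 1 of 6.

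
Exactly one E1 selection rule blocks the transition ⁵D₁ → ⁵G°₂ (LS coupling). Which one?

the ΔL = 0, ±1 rule

Parity must change: even → odd — passes.
ΔS = 0: S: 2 → 2 — passes.
ΔL = 0, ±1 (not L=0↔0): L: 2 → 4, ΔL = +2 — fails.
ΔJ = 0, ±1 (not J=0↔0): J: 1 → 2, ΔJ = +1 — passes.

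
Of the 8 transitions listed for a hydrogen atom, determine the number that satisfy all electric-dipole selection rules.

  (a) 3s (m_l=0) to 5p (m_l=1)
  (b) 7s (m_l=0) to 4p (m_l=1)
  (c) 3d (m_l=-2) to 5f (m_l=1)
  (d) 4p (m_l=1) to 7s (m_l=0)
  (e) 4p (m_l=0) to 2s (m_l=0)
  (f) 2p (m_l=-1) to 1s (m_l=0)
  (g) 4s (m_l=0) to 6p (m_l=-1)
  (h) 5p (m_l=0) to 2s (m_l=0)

(a) allowed
(b) allowed
(c) forbidden — Δm_l = +3 (E1 requires Δm_l = 0, ±1)
(d) allowed
(e) allowed
(f) allowed
(g) allowed
(h) allowed
Total allowed: 7 of 8.

7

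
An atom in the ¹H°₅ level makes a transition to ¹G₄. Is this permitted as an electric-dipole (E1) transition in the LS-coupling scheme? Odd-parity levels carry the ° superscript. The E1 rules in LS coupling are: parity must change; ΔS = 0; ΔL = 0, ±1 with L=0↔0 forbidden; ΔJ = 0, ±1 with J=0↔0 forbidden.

allowed

Initial level: S=0, L=5, J=5, parity odd. Final level: S=0, L=4, J=4, parity even.
ΔL = 0, ±1 (not L=0↔0): L: 5 → 4, ΔL = -1 — ✓.
Parity must change: odd → even — ✓.
ΔJ = 0, ±1 (not J=0↔0): J: 5 → 4, ΔJ = -1 — ✓.
ΔS = 0: S: 0 → 0 — ✓.
All four E1 rules are satisfied.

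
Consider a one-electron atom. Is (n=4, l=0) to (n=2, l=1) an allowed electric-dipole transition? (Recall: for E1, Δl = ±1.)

allowed

Δl = 1 − 0 = +1; the E1 rule Δl = ±1 is satisfied.
All E1 selection rules are satisfied.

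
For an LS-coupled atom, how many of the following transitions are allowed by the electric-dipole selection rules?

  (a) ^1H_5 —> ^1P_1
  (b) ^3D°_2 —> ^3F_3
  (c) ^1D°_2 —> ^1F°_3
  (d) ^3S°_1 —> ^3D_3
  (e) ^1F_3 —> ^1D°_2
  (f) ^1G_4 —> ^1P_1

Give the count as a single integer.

2

(a) forbidden (parity, ΔL, ΔJ fail)
(b) allowed
(c) forbidden (parity fails)
(d) forbidden (ΔL, ΔJ fail)
(e) allowed
(f) forbidden (parity, ΔL, ΔJ fail)
Total allowed: 2 of 6.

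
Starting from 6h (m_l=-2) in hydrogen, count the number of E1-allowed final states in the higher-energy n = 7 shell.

6

E1 requires Δl = ±1, so l_f ∈ {4, 6}; with 0 ≤ l_f ≤ n_f−1 = 6, the allowed l_f values are {4, 6}.
For l_f = 4: m_f ∈ {m_i−1, m_i, m_i+1} ∩ [−4, 4] = {-3, -2, -1} → 3 states.
For l_f = 6: m_f ∈ {m_i−1, m_i, m_i+1} ∩ [−6, 6] = {-3, -2, -1} → 3 states.
Total: 6.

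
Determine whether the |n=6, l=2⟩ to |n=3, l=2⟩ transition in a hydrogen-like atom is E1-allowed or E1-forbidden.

l: 2 → 2 (Δl = +0). Δl = ±1 ✗.
The transition is electric-dipole forbidden.

forbidden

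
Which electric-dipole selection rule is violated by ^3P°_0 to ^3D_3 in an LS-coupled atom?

Parity must change: odd → even — ok.
ΔJ = 0, ±1 (not J=0↔0): J: 0 → 3, ΔJ = +3 — fails.
ΔL = 0, ±1 (not L=0↔0): L: 1 → 2, ΔL = +1 — ok.
ΔS = 0: S: 1 → 1 — ok.

the ΔJ = 0, ±1 rule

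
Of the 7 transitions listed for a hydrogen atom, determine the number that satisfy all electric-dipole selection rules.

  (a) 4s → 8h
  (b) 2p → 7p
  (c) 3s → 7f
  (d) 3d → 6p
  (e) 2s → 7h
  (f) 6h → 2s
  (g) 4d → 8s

(a) forbidden — Δl = +5 (E1 requires Δl = ±1)
(b) forbidden — Δl = +0 (E1 requires Δl = ±1)
(c) forbidden — Δl = +3 (E1 requires Δl = ±1)
(d) allowed
(e) forbidden — Δl = +5 (E1 requires Δl = ±1)
(f) forbidden — Δl = -5 (E1 requires Δl = ±1)
(g) forbidden — Δl = -2 (E1 requires Δl = ±1)
Total allowed: 1 of 7.

1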